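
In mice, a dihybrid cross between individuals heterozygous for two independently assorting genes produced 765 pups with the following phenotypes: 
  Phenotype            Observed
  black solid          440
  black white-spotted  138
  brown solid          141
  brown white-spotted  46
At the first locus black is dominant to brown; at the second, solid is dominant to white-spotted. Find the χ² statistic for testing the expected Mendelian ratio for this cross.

A dihybrid F₂ with independent assortment and complete dominance at both loci gives a 9:3:3:1 phenotypic ratio.
Expected counts for N = 765 under a 9:3:3:1 ratio (total parts = 16):
  black solid: 765 × 9/16 = 430.3125
  black white-spotted: 765 × 3/16 = 143.4375
  brown solid: 765 × 3/16 = 143.4375
  brown white-spotted: 765 × 1/16 = 47.8125
χ² = Σ (O − E)² / E
  black solid: (440 − 430.3125)² / 430.3125 = 0.2181
  black white-spotted: (138 − 143.4375)² / 143.4375 = 0.2061
  brown solid: (141 − 143.4375)² / 143.4375 = 0.0414
  brown white-spotted: (46 − 47.8125)² / 47.8125 = 0.0687
χ² = 0.2181 + 0.2061 + 0.0414 + 0.0687 = 0.5343 ≈ 0.534

0.534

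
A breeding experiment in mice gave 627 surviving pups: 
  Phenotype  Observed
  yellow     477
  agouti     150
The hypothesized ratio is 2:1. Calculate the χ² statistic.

24.983

Total ratio parts = 3. Expected numbers out of 627:
  yellow: 627 × 2/3 = 418
  agouti: 627 × 1/3 = 209
χ² = Σ (O − E)² / E
  yellow: (477 − 418)² / 418 = 8.3278
  agouti: (150 − 209)² / 209 = 16.6555
χ² = 8.3278 + 16.6555 = 24.9833 ≈ 24.983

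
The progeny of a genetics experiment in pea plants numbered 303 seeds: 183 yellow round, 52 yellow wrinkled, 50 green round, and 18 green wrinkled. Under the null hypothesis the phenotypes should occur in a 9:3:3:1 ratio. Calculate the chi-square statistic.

The 9:3:3:1 ratio has 16 parts, so with N = 303 the expected counts are:
  yellow round: 303 × 9/16 = 170.4375
  yellow wrinkled: 303 × 3/16 = 56.8125
  green round: 303 × 3/16 = 56.8125
  green wrinkled: 303 × 1/16 = 18.9375
χ² = Σ (O − E)² / E
  yellow round: (183 − 170.4375)² / 170.4375 = 0.9259
  yellow wrinkled: (52 − 56.8125)² / 56.8125 = 0.4077
  green round: (50 − 56.8125)² / 56.8125 = 0.8169
  green wrinkled: (18 − 18.9375)² / 18.9375 = 0.0464
χ² = 0.9259 + 0.4077 + 0.8169 + 0.0464 = 2.1969 ≈ 2.197

2.197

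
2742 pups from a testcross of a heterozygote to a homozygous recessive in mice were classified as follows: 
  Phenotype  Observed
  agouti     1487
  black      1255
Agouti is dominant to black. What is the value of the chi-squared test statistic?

19.629

A testcross of a heterozygote (Aa × aa) gives a 1:1 phenotypic ratio.
Expected counts for N = 2742 under a 1:1 ratio (total parts = 2):
  agouti: 2742 × 1/2 = 1371
  black: 2742 × 1/2 = 1371
χ² = Σ (O − E)² / E
  agouti: (1487 − 1371)² / 1371 = 9.8147
  black: (1255 − 1371)² / 1371 = 9.8147
χ² = 9.8147 + 9.8147 = 19.6294 ≈ 19.629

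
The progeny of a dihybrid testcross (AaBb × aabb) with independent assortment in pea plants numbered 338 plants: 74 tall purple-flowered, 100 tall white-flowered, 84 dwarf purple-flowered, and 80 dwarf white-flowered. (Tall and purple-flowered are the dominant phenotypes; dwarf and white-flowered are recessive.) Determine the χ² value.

4.391

A dihybrid testcross with independent assortment gives a 1:1:1:1 ratio.
Under the 1:1:1:1 hypothesis (Σ ratio = 4, N = 338):
  tall purple-flowered: 338 × 1/4 = 84.5
  tall white-flowered: 338 × 1/4 = 84.5
  dwarf purple-flowered: 338 × 1/4 = 84.5
  dwarf white-flowered: 338 × 1/4 = 84.5
χ² = Σ (O − E)² / E
  tall purple-flowered: (74 − 84.5)² / 84.5 = 1.3047
  tall white-flowered: (100 − 84.5)² / 84.5 = 2.8432
  dwarf purple-flowered: (84 − 84.5)² / 84.5 = 0.0030
  dwarf white-flowered: (80 − 84.5)² / 84.5 = 0.2396
χ² = 1.3047 + 2.8432 + 0.0030 + 0.2396 = 4.3905 ≈ 4.391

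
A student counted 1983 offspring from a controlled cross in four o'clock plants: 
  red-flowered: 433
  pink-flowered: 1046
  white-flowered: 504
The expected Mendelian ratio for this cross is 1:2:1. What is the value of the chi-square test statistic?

11.076

The 1:2:1 ratio has 4 parts, so with N = 1983 the expected counts are:
  red-flowered: 1983 × 1/4 = 495.75
  pink-flowered: 1983 × 2/4 = 991.5
  white-flowered: 1983 × 1/4 = 495.75
χ² = Σ (O − E)² / E
  red-flowered: (433 − 495.75)² / 495.75 = 7.9426
  pink-flowered: (1046 − 991.5)² / 991.5 = 2.9957
  white-flowered: (504 − 495.75)² / 495.75 = 0.1373
χ² = 7.9426 + 2.9957 + 0.1373 = 11.0756 ≈ 11.076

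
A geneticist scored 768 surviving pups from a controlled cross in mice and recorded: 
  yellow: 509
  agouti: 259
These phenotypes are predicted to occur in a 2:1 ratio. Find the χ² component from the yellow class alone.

0.018

The 2:1 ratio has 3 parts, so with N = 768 the expected counts are:
  yellow: 768 × 2/3 = 512
  agouti: 768 × 1/3 = 256
Contribution of yellow: (509 − 512)² / 512 = 0.0176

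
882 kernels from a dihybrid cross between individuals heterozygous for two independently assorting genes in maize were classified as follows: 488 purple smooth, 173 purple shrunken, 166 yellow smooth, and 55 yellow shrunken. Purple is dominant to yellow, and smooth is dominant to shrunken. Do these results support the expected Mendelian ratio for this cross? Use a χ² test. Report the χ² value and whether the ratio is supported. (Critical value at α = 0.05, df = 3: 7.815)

A dihybrid F₂ with independent assortment and complete dominance at both loci gives a 9:3:3:1 phenotypic ratio.
Total ratio parts = 16. Expected numbers out of 882:
  purple smooth: 882 × 9/16 = 496.125
  purple shrunken: 882 × 3/16 = 165.375
  yellow smooth: 882 × 3/16 = 165.375
  yellow shrunken: 882 × 1/16 = 55.125
χ² = Σ (O − E)² / E
  purple smooth: (488 − 496.125)² / 496.125 = 0.1331
  purple shrunken: (173 − 165.375)² / 165.375 = 0.3516
  yellow smooth: (166 − 165.375)² / 165.375 = 0.0024
  yellow shrunken: (55 − 55.125)² / 55.125 = 0.0003
χ² = 0.1331 + 0.3516 + 0.0024 + 0.0003 = 0.4874 ≈ 0.487
Degrees of freedom = 4 − 1 = 3; critical value at α = 0.05 is 7.815.
Since 0.487 < 7.815, we fail to reject the null hypothesis — the data are consistent with the 9:3:3:1 ratio.

0.487; consistent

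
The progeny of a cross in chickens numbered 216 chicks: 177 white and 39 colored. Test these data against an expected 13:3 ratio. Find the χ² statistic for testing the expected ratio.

The 13:3 ratio has 16 parts, so with N = 216 the expected counts are:
  white: 216 × 13/16 = 175.5
  colored: 216 × 3/16 = 40.5
χ² = Σ (O − E)² / E
  white: (177 − 175.5)² / 175.5 = 0.0128
  colored: (39 − 40.5)² / 40.5 = 0.0556
χ² = 0.0128 + 0.0556 = 0.0684 ≈ 0.068

0.068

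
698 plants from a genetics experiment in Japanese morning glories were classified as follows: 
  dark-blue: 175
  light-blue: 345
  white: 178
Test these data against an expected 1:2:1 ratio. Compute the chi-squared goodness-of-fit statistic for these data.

Expected counts for N = 698 under a 1:2:1 ratio (total parts = 4):
  dark-blue: 698 × 1/4 = 174.5
  light-blue: 698 × 2/4 = 349
  white: 698 × 1/4 = 174.5
χ² = Σ (O − E)² / E
  dark-blue: (175 − 174.5)² / 174.5 = 0.0014
  light-blue: (345 − 349)² / 349 = 0.0458
  white: (178 − 174.5)² / 174.5 = 0.0702
χ² = 0.0014 + 0.0458 + 0.0702 = 0.1174 ≈ 0.117

0.117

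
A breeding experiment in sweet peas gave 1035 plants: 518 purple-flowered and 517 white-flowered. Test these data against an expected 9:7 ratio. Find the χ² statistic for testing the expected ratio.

The 9:7 ratio has 16 parts, so with N = 1035 the expected counts are:
  purple-flowered: 1035 × 9/16 = 582.1875
  white-flowered: 1035 × 7/16 = 452.8125
χ² = Σ (O − E)² / E
  purple-flowered: (518 − 582.1875)² / 582.1875 = 7.0768
  white-flowered: (517 − 452.8125)² / 452.8125 = 9.0988
χ² = 7.0768 + 9.0988 = 16.1756 ≈ 16.176

16.176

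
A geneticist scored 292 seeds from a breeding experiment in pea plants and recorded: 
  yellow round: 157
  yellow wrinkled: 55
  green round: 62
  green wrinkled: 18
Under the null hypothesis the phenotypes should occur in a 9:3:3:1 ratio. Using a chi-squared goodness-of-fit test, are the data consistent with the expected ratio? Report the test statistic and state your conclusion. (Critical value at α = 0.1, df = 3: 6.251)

1.285; consistent

Expected counts for N = 292 under a 9:3:3:1 ratio (total parts = 16):
  yellow round: 292 × 9/16 = 164.25
  yellow wrinkled: 292 × 3/16 = 54.75
  green round: 292 × 3/16 = 54.75
  green wrinkled: 292 × 1/16 = 18.25
χ² = Σ (O − E)² / E
  yellow round: (157 − 164.25)² / 164.25 = 0.3200
  yellow wrinkled: (55 − 54.75)² / 54.75 = 0.0011
  green round: (62 − 54.75)² / 54.75 = 0.9600
  green wrinkled: (18 − 18.25)² / 18.25 = 0.0034
χ² = 0.3200 + 0.0011 + 0.9600 + 0.0034 = 1.2845 ≈ 1.285
Degrees of freedom = 4 − 1 = 3; critical value at α = 0.1 is 6.251.
Since 1.285 < 6.251, we fail to reject the null hypothesis — the data are consistent with the 9:3:3:1 ratio.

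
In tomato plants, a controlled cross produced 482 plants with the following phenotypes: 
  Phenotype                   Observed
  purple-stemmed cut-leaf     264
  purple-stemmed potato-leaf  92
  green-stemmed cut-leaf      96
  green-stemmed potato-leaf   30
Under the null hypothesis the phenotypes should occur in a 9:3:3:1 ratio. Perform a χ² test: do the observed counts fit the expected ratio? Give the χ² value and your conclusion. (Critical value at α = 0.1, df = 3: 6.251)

0.567; consistent

Expected counts for N = 482 under a 9:3:3:1 ratio (total parts = 16):
  purple-stemmed cut-leaf: 482 × 9/16 = 271.125
  purple-stemmed potato-leaf: 482 × 3/16 = 90.375
  green-stemmed cut-leaf: 482 × 3/16 = 90.375
  green-stemmed potato-leaf: 482 × 1/16 = 30.125
χ² = Σ (O − E)² / E
  purple-stemmed cut-leaf: (264 − 271.125)² / 271.125 = 0.1872
  purple-stemmed potato-leaf: (92 − 90.375)² / 90.375 = 0.0292
  green-stemmed cut-leaf: (96 − 90.375)² / 90.375 = 0.3501
  green-stemmed potato-leaf: (30 − 30.125)² / 30.125 = 0.0005
χ² = 0.1872 + 0.0292 + 0.3501 + 0.0005 = 0.567
Degrees of freedom = 4 − 1 = 3; critical value at α = 0.1 is 6.251.
Since 0.567 < 6.251, we fail to reject the null hypothesis — the data are consistent with the 9:3:3:1 ratio.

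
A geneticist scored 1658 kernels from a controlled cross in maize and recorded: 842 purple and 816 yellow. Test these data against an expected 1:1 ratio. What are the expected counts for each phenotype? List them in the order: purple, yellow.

829, 829

Total ratio parts = 2. Expected numbers out of 1658:
  purple: 1658 × 1/2 = 829
  yellow: 1658 × 1/2 = 829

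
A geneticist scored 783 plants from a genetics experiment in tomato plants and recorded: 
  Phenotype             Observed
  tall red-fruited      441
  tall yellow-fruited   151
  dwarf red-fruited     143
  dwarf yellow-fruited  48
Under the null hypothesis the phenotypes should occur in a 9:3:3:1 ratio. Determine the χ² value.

Total ratio parts = 16. Expected numbers out of 783:
  tall red-fruited: 783 × 9/16 = 440.4375
  tall yellow-fruited: 783 × 3/16 = 146.8125
  dwarf red-fruited: 783 × 3/16 = 146.8125
  dwarf yellow-fruited: 783 × 1/16 = 48.9375
χ² = Σ (O − E)² / E
  tall red-fruited: (441 − 440.4375)² / 440.4375 = 0.0007
  tall yellow-fruited: (151 − 146.8125)² / 146.8125 = 0.1194
  dwarf red-fruited: (143 − 146.8125)² / 146.8125 = 0.0990
  dwarf yellow-fruited: (48 − 48.9375)² / 48.9375 = 0.0180
χ² = 0.0007 + 0.1194 + 0.0990 + 0.0180 = 0.2371 ≈ 0.237

0.237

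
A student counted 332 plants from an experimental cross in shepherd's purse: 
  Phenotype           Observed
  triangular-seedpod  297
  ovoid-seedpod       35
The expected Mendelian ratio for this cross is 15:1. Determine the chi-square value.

10.439

Total ratio parts = 16. Expected numbers out of 332:
  triangular-seedpod: 332 × 15/16 = 311.25
  ovoid-seedpod: 332 × 1/16 = 20.75
χ² = Σ (O − E)² / E
  triangular-seedpod: (297 − 311.25)² / 311.25 = 0.6524
  ovoid-seedpod: (35 − 20.75)² / 20.75 = 9.7861
χ² = 0.6524 + 9.7861 = 10.4385 ≈ 10.439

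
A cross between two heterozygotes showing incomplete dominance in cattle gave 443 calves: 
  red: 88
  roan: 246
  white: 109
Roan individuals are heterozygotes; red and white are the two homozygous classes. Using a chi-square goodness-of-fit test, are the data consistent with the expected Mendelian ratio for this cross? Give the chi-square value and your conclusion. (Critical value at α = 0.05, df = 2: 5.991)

With incomplete dominance, a heterozygote × heterozygote cross gives a 1:2:1 phenotypic ratio.
Total ratio parts = 4. Expected numbers out of 443:
  red: 443 × 1/4 = 110.75
  roan: 443 × 2/4 = 221.5
  white: 443 × 1/4 = 110.75
χ² = Σ (O − E)² / E
  red: (88 − 110.75)² / 110.75 = 4.6733
  roan: (246 − 221.5)² / 221.5 = 2.7099
  white: (109 − 110.75)² / 110.75 = 0.0277
χ² = 4.6733 + 2.7099 + 0.0277 = 7.4109 ≈ 7.411
Degrees of freedom = 3 − 1 = 2; critical value at α = 0.05 is 5.991.
Since 7.411 > 5.991, we reject the null hypothesis — the data do not fit the 1:2:1 ratio.

7.411; not consistent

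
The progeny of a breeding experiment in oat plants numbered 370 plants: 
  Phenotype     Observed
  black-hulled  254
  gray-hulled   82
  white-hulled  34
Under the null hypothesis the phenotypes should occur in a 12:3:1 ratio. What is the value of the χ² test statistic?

9.402

Expected counts for N = 370 under a 12:3:1 ratio (total parts = 16):
  black-hulled: 370 × 12/16 = 277.5
  gray-hulled: 370 × 3/16 = 69.375
  white-hulled: 370 × 1/16 = 23.125
χ² = Σ (O − E)² / E
  black-hulled: (254 − 277.5)² / 277.5 = 1.9901
  gray-hulled: (82 − 69.375)² / 69.375 = 2.2975
  white-hulled: (34 − 23.125)² / 23.125 = 5.1142
χ² = 1.9901 + 2.2975 + 5.1142 = 9.4018 ≈ 9.402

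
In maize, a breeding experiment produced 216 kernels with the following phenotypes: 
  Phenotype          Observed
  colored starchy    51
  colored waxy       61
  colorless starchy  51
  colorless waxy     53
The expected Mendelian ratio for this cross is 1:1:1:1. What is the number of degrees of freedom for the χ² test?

3

A goodness-of-fit test with 4 phenotype classes has df = 4 − 1 = 3.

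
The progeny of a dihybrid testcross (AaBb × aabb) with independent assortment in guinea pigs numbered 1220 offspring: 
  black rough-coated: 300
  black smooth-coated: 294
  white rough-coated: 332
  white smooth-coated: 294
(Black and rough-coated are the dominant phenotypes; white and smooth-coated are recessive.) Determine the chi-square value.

3.266

A dihybrid testcross with independent assortment gives a 1:1:1:1 ratio.
The 1:1:1:1 ratio has 4 parts, so with N = 1220 the expected counts are:
  black rough-coated: 1220 × 1/4 = 305
  black smooth-coated: 1220 × 1/4 = 305
  white rough-coated: 1220 × 1/4 = 305
  white smooth-coated: 1220 × 1/4 = 305
χ² = Σ (O − E)² / E
  black rough-coated: (300 − 305)² / 305 = 0.0820
  black smooth-coated: (294 − 305)² / 305 = 0.3967
  white rough-coated: (332 − 305)² / 305 = 2.3902
  white smooth-coated: (294 − 305)² / 305 = 0.3967
χ² = 0.0820 + 0.3967 + 2.3902 + 0.3967 = 3.2656 ≈ 3.266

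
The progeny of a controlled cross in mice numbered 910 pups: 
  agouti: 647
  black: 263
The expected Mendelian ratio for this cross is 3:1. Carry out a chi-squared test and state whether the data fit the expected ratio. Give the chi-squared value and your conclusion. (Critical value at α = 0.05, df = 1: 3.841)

7.386; not consistent

Under the 3:1 hypothesis (Σ ratio = 4, N = 910):
  agouti: 910 × 3/4 = 682.5
  black: 910 × 1/4 = 227.5
χ² = Σ (O − E)² / E
  agouti: (647 − 682.5)² / 682.5 = 1.8465
  black: (263 − 227.5)² / 227.5 = 5.5396
χ² = 1.8465 + 5.5396 = 7.3861 ≈ 7.386
Degrees of freedom = 2 − 1 = 1; critical value at α = 0.05 is 3.841.
Since 7.386 > 3.841, we reject the null hypothesis — the data do not fit the 3:1 ratio.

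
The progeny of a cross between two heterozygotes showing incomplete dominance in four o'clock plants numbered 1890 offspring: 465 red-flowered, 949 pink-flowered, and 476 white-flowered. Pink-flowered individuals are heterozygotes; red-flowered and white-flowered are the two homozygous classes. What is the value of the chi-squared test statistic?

0.162

With incomplete dominance, a heterozygote × heterozygote cross gives a 1:2:1 phenotypic ratio.
The 1:2:1 ratio has 4 parts, so with N = 1890 the expected counts are:
  red-flowered: 1890 × 1/4 = 472.5
  pink-flowered: 1890 × 2/4 = 945
  white-flowered: 1890 × 1/4 = 472.5
χ² = Σ (O − E)² / E
  red-flowered: (465 − 472.5)² / 472.5 = 0.1190
  pink-flowered: (949 − 945)² / 945 = 0.0169
  white-flowered: (476 − 472.5)² / 472.5 = 0.0259
χ² = 0.1190 + 0.0169 + 0.0259 = 0.1618 ≈ 0.162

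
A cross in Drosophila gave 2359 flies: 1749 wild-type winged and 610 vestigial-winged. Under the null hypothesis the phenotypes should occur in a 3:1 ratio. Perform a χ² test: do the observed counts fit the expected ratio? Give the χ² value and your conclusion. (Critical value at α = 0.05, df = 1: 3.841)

Under the 3:1 hypothesis (Σ ratio = 4, N = 2359):
  wild-type winged: 2359 × 3/4 = 1769.25
  vestigial-winged: 2359 × 1/4 = 589.75
χ² = Σ (O − E)² / E
  wild-type winged: (1749 − 1769.25)² / 1769.25 = 0.2318
  vestigial-winged: (610 − 589.75)² / 589.75 = 0.6953
χ² = 0.2318 + 0.6953 = 0.9271 ≈ 0.927
Degrees of freedom = 2 − 1 = 1; critical value at α = 0.05 is 3.841.
Since 0.927 < 3.841, we fail to reject the null hypothesis — the data are consistent with the 3:1 ratio.

0.927; consistent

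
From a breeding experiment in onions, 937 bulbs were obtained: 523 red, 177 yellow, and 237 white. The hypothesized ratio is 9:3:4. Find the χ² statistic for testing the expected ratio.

0.073

Total ratio parts = 16. Expected numbers out of 937:
  red: 937 × 9/16 = 527.0625
  yellow: 937 × 3/16 = 175.6875
  white: 937 × 4/16 = 234.25
χ² = Σ (O − E)² / E
  red: (523 − 527.0625)² / 527.0625 = 0.0313
  yellow: (177 − 175.6875)² / 175.6875 = 0.0098
  white: (237 − 234.25)² / 234.25 = 0.0323
χ² = 0.0313 + 0.0098 + 0.0323 = 0.0734 ≈ 0.073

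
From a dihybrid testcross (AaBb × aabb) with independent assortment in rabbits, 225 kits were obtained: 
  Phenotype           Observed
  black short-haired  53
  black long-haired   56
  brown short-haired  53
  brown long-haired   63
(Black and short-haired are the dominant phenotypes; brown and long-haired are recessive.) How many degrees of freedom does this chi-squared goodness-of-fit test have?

3

A dihybrid testcross with independent assortment gives a 1:1:1:1 ratio.
A goodness-of-fit test with 4 phenotype classes has df = 4 − 1 = 3.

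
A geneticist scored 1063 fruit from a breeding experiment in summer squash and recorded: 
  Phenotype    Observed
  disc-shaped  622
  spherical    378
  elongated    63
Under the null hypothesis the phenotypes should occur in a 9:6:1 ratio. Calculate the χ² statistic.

Under the 9:6:1 hypothesis (Σ ratio = 16, N = 1063):
  disc-shaped: 1063 × 9/16 = 597.9375
  spherical: 1063 × 6/16 = 398.625
  elongated: 1063 × 1/16 = 66.4375
χ² = Σ (O − E)² / E
  disc-shaped: (622 − 597.9375)² / 597.9375 = 0.9683
  spherical: (378 − 398.625)² / 398.625 = 1.0671
  elongated: (63 − 66.4375)² / 66.4375 = 0.1779
χ² = 0.9683 + 1.0671 + 0.1779 = 2.2133 ≈ 2.213

2.213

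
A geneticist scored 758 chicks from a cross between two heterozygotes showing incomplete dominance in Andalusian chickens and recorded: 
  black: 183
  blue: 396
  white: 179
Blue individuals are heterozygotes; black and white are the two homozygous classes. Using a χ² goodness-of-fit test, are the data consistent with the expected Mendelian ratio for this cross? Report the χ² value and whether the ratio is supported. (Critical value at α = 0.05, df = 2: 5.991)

1.567; consistent

With incomplete dominance, a heterozygote × heterozygote cross gives a 1:2:1 phenotypic ratio.
Total ratio parts = 4. Expected numbers out of 758:
  black: 758 × 1/4 = 189.5
  blue: 758 × 2/4 = 379
  white: 758 × 1/4 = 189.5
χ² = Σ (O − E)² / E
  black: (183 − 189.5)² / 189.5 = 0.2230
  blue: (396 − 379)² / 379 = 0.7625
  white: (179 − 189.5)² / 189.5 = 0.5818
χ² = 0.2230 + 0.7625 + 0.5818 = 1.5673 ≈ 1.567
Degrees of freedom = 3 − 1 = 2; critical value at α = 0.05 is 5.991.
Since 1.567 < 5.991, we fail to reject the null hypothesis — the data are consistent with the 1:2:1 ratio.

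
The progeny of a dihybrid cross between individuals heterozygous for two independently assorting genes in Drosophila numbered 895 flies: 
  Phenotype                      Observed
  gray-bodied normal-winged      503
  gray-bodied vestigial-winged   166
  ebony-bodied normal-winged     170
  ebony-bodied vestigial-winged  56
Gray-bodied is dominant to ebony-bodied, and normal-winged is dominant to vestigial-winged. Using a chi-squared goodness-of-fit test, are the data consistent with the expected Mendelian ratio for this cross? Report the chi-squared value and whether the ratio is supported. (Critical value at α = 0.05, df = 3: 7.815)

0.049; consistent

A dihybrid F₂ with independent assortment and complete dominance at both loci gives a 9:3:3:1 phenotypic ratio.
Expected counts for N = 895 under a 9:3:3:1 ratio (total parts = 16):
  gray-bodied normal-winged: 895 × 9/16 = 503.4375
  gray-bodied vestigial-winged: 895 × 3/16 = 167.8125
  ebony-bodied normal-winged: 895 × 3/16 = 167.8125
  ebony-bodied vestigial-winged: 895 × 1/16 = 55.9375
χ² = Σ (O − E)² / E
  gray-bodied normal-winged: (503 − 503.4375)² / 503.4375 = 0.0004
  gray-bodied vestigial-winged: (166 − 167.8125)² / 167.8125 = 0.0196
  ebony-bodied normal-winged: (170 − 167.8125)² / 167.8125 = 0.0285
  ebony-bodied vestigial-winged: (56 − 55.9375)² / 55.9375 = 0.0001
χ² = 0.0004 + 0.0196 + 0.0285 + 0.0001 = 0.0486 ≈ 0.049
Degrees of freedom = 4 − 1 = 3; critical value at α = 0.05 is 7.815.
Since 0.049 < 7.815, we fail to reject the null hypothesis — the data are consistent with the 9:3:3:1 ratio.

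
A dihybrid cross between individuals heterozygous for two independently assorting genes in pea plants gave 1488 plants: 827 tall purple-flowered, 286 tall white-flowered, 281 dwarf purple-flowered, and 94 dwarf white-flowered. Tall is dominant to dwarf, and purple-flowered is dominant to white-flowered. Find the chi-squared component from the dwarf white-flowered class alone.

0.011

A dihybrid F₂ with independent assortment and complete dominance at both loci gives a 9:3:3:1 phenotypic ratio.
The 9:3:3:1 ratio has 16 parts, so with N = 1488 the expected counts are:
  tall purple-flowered: 1488 × 9/16 = 837
  tall white-flowered: 1488 × 3/16 = 279
  dwarf purple-flowered: 1488 × 3/16 = 279
  dwarf white-flowered: 1488 × 1/16 = 93
Contribution of dwarf white-flowered: (94 − 93)² / 93 = 0.0108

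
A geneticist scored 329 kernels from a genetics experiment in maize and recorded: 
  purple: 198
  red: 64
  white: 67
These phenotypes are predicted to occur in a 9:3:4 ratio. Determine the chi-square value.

3.819

Under the 9:3:4 hypothesis (Σ ratio = 16, N = 329):
  purple: 329 × 9/16 = 185.0625
  red: 329 × 3/16 = 61.6875
  white: 329 × 4/16 = 82.25
χ² = Σ (O − E)² / E
  purple: (198 − 185.0625)² / 185.0625 = 0.9044
  red: (64 − 61.6875)² / 61.6875 = 0.0867
  white: (67 − 82.25)² / 82.25 = 2.8275
χ² = 0.9044 + 0.0867 + 2.8275 = 3.8186 ≈ 3.819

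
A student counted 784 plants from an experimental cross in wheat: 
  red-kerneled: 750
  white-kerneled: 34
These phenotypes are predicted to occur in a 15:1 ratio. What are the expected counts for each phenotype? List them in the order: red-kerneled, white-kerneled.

Total ratio parts = 16. Expected numbers out of 784:
  red-kerneled: 784 × 15/16 = 735
  white-kerneled: 784 × 1/16 = 49

735, 49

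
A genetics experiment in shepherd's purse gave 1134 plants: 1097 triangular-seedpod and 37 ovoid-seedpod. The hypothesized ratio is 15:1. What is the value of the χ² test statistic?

17.270

The 15:1 ratio has 16 parts, so with N = 1134 the expected counts are:
  triangular-seedpod: 1134 × 15/16 = 1063.125
  ovoid-seedpod: 1134 × 1/16 = 70.875
χ² = Σ (O − E)² / E
  triangular-seedpod: (1097 − 1063.125)² / 1063.125 = 1.0794
  ovoid-seedpod: (37 − 70.875)² / 70.875 = 16.1907
χ² = 1.0794 + 16.1907 = 17.2701 ≈ 17.270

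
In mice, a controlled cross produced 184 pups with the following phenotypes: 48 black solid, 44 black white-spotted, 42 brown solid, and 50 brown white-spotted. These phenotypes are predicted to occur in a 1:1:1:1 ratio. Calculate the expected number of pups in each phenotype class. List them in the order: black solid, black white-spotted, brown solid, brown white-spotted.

The 1:1:1:1 ratio has 4 parts, so with N = 184 the expected counts are:
  black solid: 184 × 1/4 = 46
  black white-spotted: 184 × 1/4 = 46
  brown solid: 184 × 1/4 = 46
  brown white-spotted: 184 × 1/4 = 46

46, 46, 46, 46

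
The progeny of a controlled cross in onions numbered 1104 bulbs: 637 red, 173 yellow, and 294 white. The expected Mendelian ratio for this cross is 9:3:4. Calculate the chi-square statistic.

7.171

Under the 9:3:4 hypothesis (Σ ratio = 16, N = 1104):
  red: 1104 × 9/16 = 621
  yellow: 1104 × 3/16 = 207
  white: 1104 × 4/16 = 276
χ² = Σ (O − E)² / E
  red: (637 − 621)² / 621 = 0.4122
  yellow: (173 − 207)² / 207 = 5.5845
  white: (294 − 276)² / 276 = 1.1739
χ² = 0.4122 + 5.5845 + 1.1739 = 7.1706 ≈ 7.171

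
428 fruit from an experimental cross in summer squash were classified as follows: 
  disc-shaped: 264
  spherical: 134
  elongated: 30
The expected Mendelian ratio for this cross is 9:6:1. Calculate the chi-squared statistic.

7.016

Total ratio parts = 16. Expected numbers out of 428:
  disc-shaped: 428 × 9/16 = 240.75
  spherical: 428 × 6/16 = 160.5
  elongated: 428 × 1/16 = 26.75
χ² = Σ (O − E)² / E
  disc-shaped: (264 − 240.75)² / 240.75 = 2.2453
  spherical: (134 − 160.5)² / 160.5 = 4.3754
  elongated: (30 − 26.75)² / 26.75 = 0.3949
χ² = 2.2453 + 4.3754 + 0.3949 = 7.0156 ≈ 7.016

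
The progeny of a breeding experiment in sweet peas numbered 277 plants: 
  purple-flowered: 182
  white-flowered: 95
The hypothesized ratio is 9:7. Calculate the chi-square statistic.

Total ratio parts = 16. Expected numbers out of 277:
  purple-flowered: 277 × 9/16 = 155.8125
  white-flowered: 277 × 7/16 = 121.1875
χ² = Σ (O − E)² / E
  purple-flowered: (182 − 155.8125)² / 155.8125 = 4.4013
  white-flowered: (95 − 121.1875)² / 121.1875 = 5.6589
χ² = 4.4013 + 5.6589 = 10.0602 ≈ 10.060

10.060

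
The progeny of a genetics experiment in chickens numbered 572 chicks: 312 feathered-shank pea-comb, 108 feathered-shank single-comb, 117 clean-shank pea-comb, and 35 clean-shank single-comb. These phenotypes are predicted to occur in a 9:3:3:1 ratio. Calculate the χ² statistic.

1.203

Under the 9:3:3:1 hypothesis (Σ ratio = 16, N = 572):
  feathered-shank pea-comb: 572 × 9/16 = 321.75
  feathered-shank single-comb: 572 × 3/16 = 107.25
  clean-shank pea-comb: 572 × 3/16 = 107.25
  clean-shank single-comb: 572 × 1/16 = 35.75
χ² = Σ (O − E)² / E
  feathered-shank pea-comb: (312 − 321.75)² / 321.75 = 0.2955
  feathered-shank single-comb: (108 − 107.25)² / 107.25 = 0.0052
  clean-shank pea-comb: (117 − 107.25)² / 107.25 = 0.8864
  clean-shank single-comb: (35 − 35.75)² / 35.75 = 0.0157
χ² = 0.2955 + 0.0052 + 0.8864 + 0.0157 = 1.2028 ≈ 1.203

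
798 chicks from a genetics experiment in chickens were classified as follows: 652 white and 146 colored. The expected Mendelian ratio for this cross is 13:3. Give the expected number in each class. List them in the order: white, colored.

Total ratio parts = 16. Expected numbers out of 798:
  white: 798 × 13/16 = 648.375
  colored: 798 × 3/16 = 149.625

648.375, 149.625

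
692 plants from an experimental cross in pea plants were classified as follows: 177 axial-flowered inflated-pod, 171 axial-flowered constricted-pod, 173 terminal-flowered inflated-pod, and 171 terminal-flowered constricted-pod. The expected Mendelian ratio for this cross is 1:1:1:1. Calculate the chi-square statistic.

Total ratio parts = 4. Expected numbers out of 692:
  axial-flowered inflated-pod: 692 × 1/4 = 173
  axial-flowered constricted-pod: 692 × 1/4 = 173
  terminal-flowered inflated-pod: 692 × 1/4 = 173
  terminal-flowered constricted-pod: 692 × 1/4 = 173
χ² = Σ (O − E)² / E
  axial-flowered inflated-pod: (177 − 173)² / 173 = 0.0925
  axial-flowered constricted-pod: (171 − 173)² / 173 = 0.0231
  terminal-flowered inflated-pod: (173 − 173)² / 173 = 0.0000
  terminal-flowered constricted-pod: (171 − 173)² / 173 = 0.0231
χ² = 0.0925 + 0.0231 + 0.0000 + 0.0231 = 0.1387 ≈ 0.139

0.139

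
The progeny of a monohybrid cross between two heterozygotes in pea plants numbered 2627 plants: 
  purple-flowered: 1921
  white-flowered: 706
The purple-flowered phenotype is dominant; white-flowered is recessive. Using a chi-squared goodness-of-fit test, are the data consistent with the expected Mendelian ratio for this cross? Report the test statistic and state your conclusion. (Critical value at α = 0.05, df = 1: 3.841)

4.924; not consistent

For a monohybrid cross between heterozygotes with complete dominance, the expected phenotypic ratio is 3:1.
Total ratio parts = 4. Expected numbers out of 2627:
  purple-flowered: 2627 × 3/4 = 1970.25
  white-flowered: 2627 × 1/4 = 656.75
χ² = Σ (O − E)² / E
  purple-flowered: (1921 − 1970.25)² / 1970.25 = 1.2311
  white-flowered: (706 − 656.75)² / 656.75 = 3.6933
χ² = 1.2311 + 3.6933 = 4.9244 ≈ 4.924
Degrees of freedom = 2 − 1 = 1; critical value at α = 0.05 is 3.841.
Since 4.924 > 3.841, we reject the null hypothesis — the data do not fit the 3:1 ratio.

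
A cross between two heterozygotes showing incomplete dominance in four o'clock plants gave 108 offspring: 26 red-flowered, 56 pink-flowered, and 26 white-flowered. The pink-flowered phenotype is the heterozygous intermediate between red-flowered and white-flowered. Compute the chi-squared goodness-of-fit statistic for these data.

With incomplete dominance, a heterozygote × heterozygote cross gives a 1:2:1 phenotypic ratio.
Total ratio parts = 4. Expected numbers out of 108:
  red-flowered: 108 × 1/4 = 27
  pink-flowered: 108 × 2/4 = 54
  white-flowered: 108 × 1/4 = 27
χ² = Σ (O − E)² / E
  red-flowered: (26 − 27)² / 27 = 0.0370
  pink-flowered: (56 − 54)² / 54 = 0.0741
  white-flowered: (26 − 27)² / 27 = 0.0370
χ² = 0.0370 + 0.0741 + 0.0370 = 0.1481 ≈ 0.148

0.148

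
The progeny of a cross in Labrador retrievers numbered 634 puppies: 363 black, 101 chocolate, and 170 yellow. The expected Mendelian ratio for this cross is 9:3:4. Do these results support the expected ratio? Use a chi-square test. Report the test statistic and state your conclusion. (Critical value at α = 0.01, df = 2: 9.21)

3.636; consistent

Total ratio parts = 16. Expected numbers out of 634:
  black: 634 × 9/16 = 356.625
  chocolate: 634 × 3/16 = 118.875
  yellow: 634 × 4/16 = 158.5
χ² = Σ (O − E)² / E
  black: (363 − 356.625)² / 356.625 = 0.1140
  chocolate: (101 − 118.875)² / 118.875 = 2.6878
  yellow: (170 − 158.5)² / 158.5 = 0.8344
χ² = 0.1140 + 2.6878 + 0.8344 = 3.6362 ≈ 3.636
Degrees of freedom = 3 − 1 = 2; critical value at α = 0.01 is 9.21.
Since 3.636 < 9.21, we fail to reject the null hypothesis — the data are consistent with the 9:3:4 ratio.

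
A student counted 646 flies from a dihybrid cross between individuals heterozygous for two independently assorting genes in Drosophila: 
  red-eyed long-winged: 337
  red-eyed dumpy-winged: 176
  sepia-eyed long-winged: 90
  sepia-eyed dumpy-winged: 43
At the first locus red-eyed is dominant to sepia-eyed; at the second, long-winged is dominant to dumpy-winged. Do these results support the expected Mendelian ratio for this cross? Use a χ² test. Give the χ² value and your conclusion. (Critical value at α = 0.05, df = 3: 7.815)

34.944; not consistent

A dihybrid F₂ with independent assortment and complete dominance at both loci gives a 9:3:3:1 phenotypic ratio.
The 9:3:3:1 ratio has 16 parts, so with N = 646 the expected counts are:
  red-eyed long-winged: 646 × 9/16 = 363.375
  red-eyed dumpy-winged: 646 × 3/16 = 121.125
  sepia-eyed long-winged: 646 × 3/16 = 121.125
  sepia-eyed dumpy-winged: 646 × 1/16 = 40.375
χ² = Σ (O − E)² / E
  red-eyed long-winged: (337 − 363.375)² / 363.375 = 1.9144
  red-eyed dumpy-winged: (176 − 121.125)² / 121.125 = 24.8608
  sepia-eyed long-winged: (90 − 121.125)² / 121.125 = 7.9981
  sepia-eyed dumpy-winged: (43 − 40.375)² / 40.375 = 0.1707
χ² = 1.9144 + 24.8608 + 7.9981 + 0.1707 = 34.944
Degrees of freedom = 4 − 1 = 3; critical value at α = 0.05 is 7.815.
Since 34.944 > 7.815, we reject the null hypothesis — the data do not fit the 9:3:3:1 ratio.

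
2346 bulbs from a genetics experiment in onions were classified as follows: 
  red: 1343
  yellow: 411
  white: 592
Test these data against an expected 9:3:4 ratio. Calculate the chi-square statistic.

Under the 9:3:4 hypothesis (Σ ratio = 16, N = 2346):
  red: 2346 × 9/16 = 1319.625
  yellow: 2346 × 3/16 = 439.875
  white: 2346 × 4/16 = 586.5
χ² = Σ (O − E)² / E
  red: (1343 − 1319.625)² / 1319.625 = 0.4140
  yellow: (411 − 439.875)² / 439.875 = 1.8955
  white: (592 − 586.5)² / 586.5 = 0.0516
χ² = 0.4140 + 1.8955 + 0.0516 = 2.3611 ≈ 2.361

2.361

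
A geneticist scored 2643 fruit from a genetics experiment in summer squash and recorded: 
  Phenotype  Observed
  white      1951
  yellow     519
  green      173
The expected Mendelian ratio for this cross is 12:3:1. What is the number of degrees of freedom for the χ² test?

A goodness-of-fit test with 3 phenotype classes has df = 3 − 1 = 2.

2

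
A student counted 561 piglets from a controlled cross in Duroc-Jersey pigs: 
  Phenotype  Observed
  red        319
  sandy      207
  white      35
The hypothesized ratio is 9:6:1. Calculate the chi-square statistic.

Under the 9:6:1 hypothesis (Σ ratio = 16, N = 561):
  red: 561 × 9/16 = 315.5625
  sandy: 561 × 6/16 = 210.375
  white: 561 × 1/16 = 35.0625
χ² = Σ (O − E)² / E
  red: (319 − 315.5625)² / 315.5625 = 0.0374
  sandy: (207 − 210.375)² / 210.375 = 0.0541
  white: (35 − 35.0625)² / 35.0625 = 0.0001
χ² = 0.0374 + 0.0541 + 0.0001 = 0.0916 ≈ 0.092

0.092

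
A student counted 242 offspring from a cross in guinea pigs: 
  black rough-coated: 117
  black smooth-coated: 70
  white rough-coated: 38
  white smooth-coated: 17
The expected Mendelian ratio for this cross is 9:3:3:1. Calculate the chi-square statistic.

Expected counts for N = 242 under a 9:3:3:1 ratio (total parts = 16):
  black rough-coated: 242 × 9/16 = 136.125
  black smooth-coated: 242 × 3/16 = 45.375
  white rough-coated: 242 × 3/16 = 45.375
  white smooth-coated: 242 × 1/16 = 15.125
χ² = Σ (O − E)² / E
  black rough-coated: (117 − 136.125)² / 136.125 = 2.6870
  black smooth-coated: (70 − 45.375)² / 45.375 = 13.3640
  white rough-coated: (38 − 45.375)² / 45.375 = 1.1987
  white smooth-coated: (17 − 15.125)² / 15.125 = 0.2324
χ² = 2.6870 + 13.3640 + 1.1987 + 0.2324 = 17.4821 ≈ 17.482

17.482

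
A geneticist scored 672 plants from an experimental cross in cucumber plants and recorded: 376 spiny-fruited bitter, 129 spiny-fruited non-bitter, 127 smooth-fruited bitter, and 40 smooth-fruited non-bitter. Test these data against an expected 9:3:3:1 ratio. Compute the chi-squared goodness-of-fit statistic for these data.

Under the 9:3:3:1 hypothesis (Σ ratio = 16, N = 672):
  spiny-fruited bitter: 672 × 9/16 = 378
  spiny-fruited non-bitter: 672 × 3/16 = 126
  smooth-fruited bitter: 672 × 3/16 = 126
  smooth-fruited non-bitter: 672 × 1/16 = 42
χ² = Σ (O − E)² / E
  spiny-fruited bitter: (376 − 378)² / 378 = 0.0106
  spiny-fruited non-bitter: (129 − 126)² / 126 = 0.0714
  smooth-fruited bitter: (127 − 126)² / 126 = 0.0079
  smooth-fruited non-bitter: (40 − 42)² / 42 = 0.0952
χ² = 0.0106 + 0.0714 + 0.0079 + 0.0952 = 0.1851 ≈ 0.185

0.185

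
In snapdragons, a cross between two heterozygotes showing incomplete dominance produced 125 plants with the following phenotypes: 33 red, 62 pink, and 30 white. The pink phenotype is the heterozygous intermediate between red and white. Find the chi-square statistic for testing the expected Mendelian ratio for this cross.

With incomplete dominance, a heterozygote × heterozygote cross gives a 1:2:1 phenotypic ratio.
The 1:2:1 ratio has 4 parts, so with N = 125 the expected counts are:
  red: 125 × 1/4 = 31.25
  pink: 125 × 2/4 = 62.5
  white: 125 × 1/4 = 31.25
χ² = Σ (O − E)² / E
  red: (33 − 31.25)² / 31.25 = 0.0980
  pink: (62 − 62.5)² / 62.5 = 0.0040
  white: (30 − 31.25)² / 31.25 = 0.0500
χ² = 0.0980 + 0.0040 + 0.0500 = 0.152

0.152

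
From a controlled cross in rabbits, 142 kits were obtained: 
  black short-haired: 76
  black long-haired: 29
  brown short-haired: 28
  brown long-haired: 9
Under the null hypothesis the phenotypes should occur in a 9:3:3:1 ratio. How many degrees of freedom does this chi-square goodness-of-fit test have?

A goodness-of-fit test with 4 phenotype classes has df = 4 − 1 = 3.

3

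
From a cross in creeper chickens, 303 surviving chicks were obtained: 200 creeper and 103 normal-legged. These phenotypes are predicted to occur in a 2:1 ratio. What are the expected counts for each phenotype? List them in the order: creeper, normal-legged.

202, 101

The 2:1 ratio has 3 parts, so with N = 303 the expected counts are:
  creeper: 303 × 2/3 = 202
  normal-legged: 303 × 1/3 = 101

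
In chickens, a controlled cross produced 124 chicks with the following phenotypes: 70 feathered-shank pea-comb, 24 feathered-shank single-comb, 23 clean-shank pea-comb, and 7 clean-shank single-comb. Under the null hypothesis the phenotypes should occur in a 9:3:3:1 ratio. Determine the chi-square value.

Under the 9:3:3:1 hypothesis (Σ ratio = 16, N = 124):
  feathered-shank pea-comb: 124 × 9/16 = 69.75
  feathered-shank single-comb: 124 × 3/16 = 23.25
  clean-shank pea-comb: 124 × 3/16 = 23.25
  clean-shank single-comb: 124 × 1/16 = 7.75
χ² = Σ (O − E)² / E
  feathered-shank pea-comb: (70 − 69.75)² / 69.75 = 0.0009
  feathered-shank single-comb: (24 − 23.25)² / 23.25 = 0.0242
  clean-shank pea-comb: (23 − 23.25)² / 23.25 = 0.0027
  clean-shank single-comb: (7 − 7.75)² / 7.75 = 0.0726
χ² = 0.0009 + 0.0242 + 0.0027 + 0.0726 = 0.1004 ≈ 0.100

0.100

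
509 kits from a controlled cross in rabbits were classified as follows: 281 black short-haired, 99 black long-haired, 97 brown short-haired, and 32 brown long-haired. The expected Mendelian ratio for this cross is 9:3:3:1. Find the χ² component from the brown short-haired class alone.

The 9:3:3:1 ratio has 16 parts, so with N = 509 the expected counts are:
  black short-haired: 509 × 9/16 = 286.3125
  black long-haired: 509 × 3/16 = 95.4375
  brown short-haired: 509 × 3/16 = 95.4375
  brown long-haired: 509 × 1/16 = 31.8125
Contribution of brown short-haired: (97 − 95.4375)² / 95.4375 = 0.0256

0.026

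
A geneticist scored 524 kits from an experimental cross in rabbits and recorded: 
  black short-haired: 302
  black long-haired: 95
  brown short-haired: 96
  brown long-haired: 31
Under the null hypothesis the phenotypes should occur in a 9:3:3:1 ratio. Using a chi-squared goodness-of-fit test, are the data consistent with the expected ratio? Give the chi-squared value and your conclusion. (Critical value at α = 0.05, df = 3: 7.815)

0.431; consistent

Total ratio parts = 16. Expected numbers out of 524:
  black short-haired: 524 × 9/16 = 294.75
  black long-haired: 524 × 3/16 = 98.25
  brown short-haired: 524 × 3/16 = 98.25
  brown long-haired: 524 × 1/16 = 32.75
χ² = Σ (O − E)² / E
  black short-haired: (302 − 294.75)² / 294.75 = 0.1783
  black long-haired: (95 − 98.25)² / 98.25 = 0.1075
  brown short-haired: (96 − 98.25)² / 98.25 = 0.0515
  brown long-haired: (31 − 32.75)² / 32.75 = 0.0935
χ² = 0.1783 + 0.1075 + 0.0515 + 0.0935 = 0.4308 ≈ 0.431
Degrees of freedom = 4 − 1 = 3; critical value at α = 0.05 is 7.815.
Since 0.431 < 7.815, we fail to reject the null hypothesis — the data are consistent with the 9:3:3:1 ratio.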